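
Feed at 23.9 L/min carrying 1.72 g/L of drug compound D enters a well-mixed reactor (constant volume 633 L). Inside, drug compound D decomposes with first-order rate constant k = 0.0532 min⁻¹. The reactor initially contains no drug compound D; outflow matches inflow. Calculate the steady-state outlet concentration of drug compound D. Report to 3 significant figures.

V dC/dt = Q(C_in − C) − k V C.
At steady state: 0 = Q C_in − (Q + kV) C_ss, so C_ss = Q C_in/(Q + kV).
C_ss = 23.9·1.72/(23.9 + 0.0532·633) = 41.108/57.576 = 0.71398 g/L.

0.714 g/L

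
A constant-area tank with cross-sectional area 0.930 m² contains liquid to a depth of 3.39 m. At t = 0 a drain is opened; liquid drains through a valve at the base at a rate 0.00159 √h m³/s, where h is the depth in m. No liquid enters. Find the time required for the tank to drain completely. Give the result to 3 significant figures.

Accumulation of liquid (constant cross-section A): A dh/dt = −0.00159 √h.
∫ h^(−1/2) dh = −(0.00159/A) ∫ dt, giving 2√h = 2√h₀ − (0.00159/A) t.
Set h = 0: 2√h₀ = (0.00159/A) t_empty ⇒ t_empty = 2A√h₀/0.00159.
t_empty = 2·0.930·√3.39/0.00159 = 1.8600·1.8412/0.00159 = 2153.9 s.

2150 s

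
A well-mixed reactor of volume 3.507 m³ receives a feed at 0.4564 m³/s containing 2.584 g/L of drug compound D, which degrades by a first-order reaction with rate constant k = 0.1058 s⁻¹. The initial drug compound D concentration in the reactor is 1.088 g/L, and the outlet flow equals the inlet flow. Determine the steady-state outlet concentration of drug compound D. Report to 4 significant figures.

V dC/dt = Q(C_in − C) − k V C.
Steady state (dC/dt = 0): C_ss = Q C_in/(Q + kV) = C_in/(1 + kV/Q).
C_ss = 0.4564·2.584/(0.4564 + 0.1058·3.507) = 1.17934/0.827441 = 1.42528 g/L.

1.425 g/L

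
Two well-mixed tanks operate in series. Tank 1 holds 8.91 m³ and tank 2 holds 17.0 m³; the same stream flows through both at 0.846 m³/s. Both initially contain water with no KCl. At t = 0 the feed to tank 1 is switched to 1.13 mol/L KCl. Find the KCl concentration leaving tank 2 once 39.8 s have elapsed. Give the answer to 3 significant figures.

0.831 mol/L

Each tank obeys Vᵢ dCᵢ/dt = Q(Cᵢ₋₁ − Cᵢ), so τᵢ = Vᵢ/Q.
τ₁ = 8.91/0.846 = 10.532 s; τ₂ = 17.0/0.846 = 20.095 s.
Solving the cascade with C₁(0)=C₂(0)=0 gives C₂(t) = C_in[1 − (τ₁ e^(−t/τ₁) − τ₂ e^(−t/τ₂))/(τ₁ − τ₂)].
At t = 39.8: e^(−t/τ₁) = 0.022846, e^(−t/τ₂) = 0.13798.
C₂ = 1.13·[1 − (10.532·0.022846 − 20.095·0.13798)/(-9.5626)] = 1.13·0.73521 = 0.83079 mol/L.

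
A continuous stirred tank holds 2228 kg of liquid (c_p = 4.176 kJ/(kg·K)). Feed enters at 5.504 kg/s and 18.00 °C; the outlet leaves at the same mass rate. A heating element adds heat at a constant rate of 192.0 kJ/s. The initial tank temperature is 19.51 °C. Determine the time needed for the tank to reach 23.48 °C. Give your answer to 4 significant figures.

351.3 s

Energy balance: M c_p dT/dt = ṁ c_p (T_in − T) + 192.0.
τ = M/ṁ = 404.797 s; T_ss = T_in + Q̇/(ṁ c_p) = 26.3534 °C.
T(t) = T_ss + (T₀ − T_ss) e^(−t/τ). Set T = 23.48:
e^(−t/τ) = (23.48 − 26.3534)/(19.51 − 26.3534) = 0.419877
t = −404.797 · ln(0.419877) = 351.279 s.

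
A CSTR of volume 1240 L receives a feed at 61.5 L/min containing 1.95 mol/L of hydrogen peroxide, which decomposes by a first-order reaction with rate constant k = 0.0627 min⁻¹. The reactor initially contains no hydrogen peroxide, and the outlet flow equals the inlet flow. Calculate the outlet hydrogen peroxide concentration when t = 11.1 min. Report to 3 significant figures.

0.614 mol/L

V dC/dt = Q(C_in − C) − k V C.
This is linear with rate a = Q/V + k = 0.11230 min⁻¹.
C_ss = Q C_in/(Q + kV) = 0.86123 mol/L; C(t) = C_ss + (C₀ − C_ss) e^(−a t).
C(11.1) = 0.86123 + (-0.86123)·e^(−0.11230·11.1) = 0.86123 + (-0.86123)·0.28751 = 0.61362 mol/L.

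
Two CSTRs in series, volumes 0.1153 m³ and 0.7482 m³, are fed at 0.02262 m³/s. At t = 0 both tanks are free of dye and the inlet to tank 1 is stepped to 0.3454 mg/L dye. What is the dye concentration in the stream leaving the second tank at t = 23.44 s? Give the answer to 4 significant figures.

0.1450 mg/L

Each tank obeys Vᵢ dCᵢ/dt = Q(Cᵢ₋₁ − Cᵢ), so τᵢ = Vᵢ/Q.
τ₁ = 0.1153/0.02262 = 5.09726 s; τ₂ = 0.7482/0.02262 = 33.0769 s.
Tank 1: C₁ = C_in(1 − e^(−t/τ₁)). Tank 2 (τ₁ ≠ τ₂): C₂ = C_in[1 − (τ₁ e^(−t/τ₁) − τ₂ e^(−t/τ₂))/(τ₁ − τ₂)].
At t = 23.44: e^(−t/τ₁) = 0.0100664, e^(−t/τ₂) = 0.492308.
C₂ = 0.3454·[1 − (5.09726·0.0100664 − 33.0769·0.492308)/(-27.9797)] = 0.3454·0.419839 = 0.145012 mg/L.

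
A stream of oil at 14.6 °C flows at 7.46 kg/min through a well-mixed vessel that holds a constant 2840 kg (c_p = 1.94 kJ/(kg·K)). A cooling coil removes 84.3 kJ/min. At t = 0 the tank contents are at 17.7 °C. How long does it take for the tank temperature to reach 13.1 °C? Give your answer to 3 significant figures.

Heat balance on the well-mixed liquid: M c_p dT/dt = ṁ c_p (T_in − T) − 84.3.
τ = M/ṁ = 380.70 min; T_ss = T_in − Q̇/(ṁ c_p) = 8.7751 °C.
T(t) = T_ss + (T₀ − T_ss) e^(−t/τ). Set T = 13.1:
e^(−t/τ) = (13.1 − 8.7751)/(17.7 − 8.7751) = 0.48459
t = −380.70 · ln(0.48459) = 275.80 min.

276 min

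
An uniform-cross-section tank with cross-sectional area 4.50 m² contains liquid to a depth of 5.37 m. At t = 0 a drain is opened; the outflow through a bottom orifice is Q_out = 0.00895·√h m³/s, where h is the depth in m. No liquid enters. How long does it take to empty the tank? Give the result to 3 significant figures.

A dh/dt = −Q_out = −0.00895 √h.
∫ h^(−1/2) dh = −(0.00895/A) ∫ dt, giving 2√h = 2√h₀ − (0.00895/A) t.
Set h = 0: 2√h₀ = (0.00895/A) t_empty ⇒ t_empty = 2A√h₀/0.00895.
t_empty = 2·4.50·√5.37/0.00895 = 9.0000·2.3173/0.00895 = 2330.3 s.

2330 s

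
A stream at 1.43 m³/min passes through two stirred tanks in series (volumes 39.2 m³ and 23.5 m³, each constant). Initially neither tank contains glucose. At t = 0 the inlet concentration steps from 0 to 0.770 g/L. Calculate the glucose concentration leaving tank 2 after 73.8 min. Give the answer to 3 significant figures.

Each tank obeys Vᵢ dCᵢ/dt = Q(Cᵢ₋₁ − Cᵢ), so τᵢ = Vᵢ/Q.
τ₁ = 39.2/1.43 = 27.413 min; τ₂ = 23.5/1.43 = 16.434 min.
Solving the cascade with C₁(0)=C₂(0)=0 gives C₂(t) = C_in[1 − (τ₁ e^(−t/τ₁) − τ₂ e^(−t/τ₂))/(τ₁ − τ₂)].
At t = 73.8: e^(−t/τ₁) = 0.067732, e^(−t/τ₂) = 0.011212.
C₂ = 0.770·[1 − (27.413·0.067732 − 16.434·0.011212)/(10.979)] = 0.770·0.84767 = 0.65270 g/L.

0.653 g/L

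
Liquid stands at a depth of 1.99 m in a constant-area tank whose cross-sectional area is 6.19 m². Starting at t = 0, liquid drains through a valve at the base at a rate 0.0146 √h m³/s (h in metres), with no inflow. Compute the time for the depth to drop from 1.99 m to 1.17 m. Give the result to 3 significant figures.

A dh/dt = −Q_out = −0.0146 √h.
Separate and integrate: 2(√h − √h₀) = −(0.0146/A) t.
t = 2A(√h₀ − √h)/0.0146 = 2·6.19·(√1.99 − √1.17)/0.0146
  = 12.380 × (1.4107 − 1.0817) / 0.0146 = 278.98 s.

279 s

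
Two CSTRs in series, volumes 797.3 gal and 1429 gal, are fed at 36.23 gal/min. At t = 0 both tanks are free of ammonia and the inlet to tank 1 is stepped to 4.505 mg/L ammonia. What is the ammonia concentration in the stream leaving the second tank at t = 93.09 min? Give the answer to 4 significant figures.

Species balance on tank i: dCᵢ/dt = (Cᵢ₋₁ − Cᵢ)/τᵢ with τᵢ = Vᵢ/Q.
τ₁ = 797.3/36.23 = 22.0066 min; τ₂ = 1429/36.23 = 39.4425 min.
Solving the cascade with C₁(0)=C₂(0)=0 gives C₂(t) = C_in[1 − (τ₁ e^(−t/τ₁) − τ₂ e^(−t/τ₂))/(τ₁ − τ₂)].
At t = 93.09: e^(−t/τ₁) = 0.0145511, e^(−t/τ₂) = 0.0944063.
C₂ = 4.505·[1 − (22.0066·0.0145511 − 39.4425·0.0944063)/(-17.4358)] = 4.505·0.804804 = 3.62564 mg/L.

3.626 mg/L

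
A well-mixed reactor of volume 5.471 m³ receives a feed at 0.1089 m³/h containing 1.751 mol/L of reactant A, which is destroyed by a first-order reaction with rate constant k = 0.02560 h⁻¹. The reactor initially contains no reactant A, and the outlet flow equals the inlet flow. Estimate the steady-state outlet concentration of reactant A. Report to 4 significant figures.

0.7659 mol/L

Accumulation = in − out − consumed: V dC/dt = Q C_in − Q C − k V C.
At steady state: 0 = Q C_in − (Q + kV) C_ss, so C_ss = Q C_in/(Q + kV).
C_ss = 0.1089·1.751/(0.1089 + 0.02560·5.471) = 0.190684/0.248958 = 0.765929 mol/L.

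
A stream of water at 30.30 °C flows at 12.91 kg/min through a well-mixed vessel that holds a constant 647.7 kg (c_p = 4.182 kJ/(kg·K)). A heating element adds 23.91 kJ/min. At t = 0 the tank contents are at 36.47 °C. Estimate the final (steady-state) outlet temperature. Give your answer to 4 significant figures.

30.74 °C

M c_p dT/dt = ṁ c_p (T_in − T) + Q̇.
At steady state dT/dt = 0 ⇒ T_ss = T_in + Q̇/(ṁ c_p) = 30.30 + 23.91/(12.91·4.182) = 30.7429 °C.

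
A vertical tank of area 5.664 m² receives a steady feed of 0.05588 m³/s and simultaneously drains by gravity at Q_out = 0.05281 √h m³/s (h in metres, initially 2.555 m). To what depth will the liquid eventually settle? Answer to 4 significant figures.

Level balance: A dh/dt = 0.05588 − 0.05281 √h. Setting dh/dt = 0:
Q_in = 0.05281 √h_ss ⇒ √h_ss = 0.05588/0.05281 = 1.05813.
h_ss = 1.05813² = 1.11965 m. (Since h₀ = 2.555 m > h_ss, the level will fall toward this value.)

1.120 m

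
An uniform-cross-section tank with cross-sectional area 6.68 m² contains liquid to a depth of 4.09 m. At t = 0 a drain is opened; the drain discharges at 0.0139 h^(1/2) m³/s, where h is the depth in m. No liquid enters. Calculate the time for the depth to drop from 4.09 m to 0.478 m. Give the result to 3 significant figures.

1280 s

Mass balance (ρ constant): A dh/dt = −0.0139 √h.
∫ h^(−1/2) dh = −(0.0139/A) ∫ dt, giving 2√h = 2√h₀ − (0.0139/A) t.
t = 2A(√h₀ − √h)/0.0139 = 2·6.68·(√4.09 − √0.478)/0.0139
  = 13.360 × (2.0224 − 0.69138) / 0.0139 = 1279.3 s.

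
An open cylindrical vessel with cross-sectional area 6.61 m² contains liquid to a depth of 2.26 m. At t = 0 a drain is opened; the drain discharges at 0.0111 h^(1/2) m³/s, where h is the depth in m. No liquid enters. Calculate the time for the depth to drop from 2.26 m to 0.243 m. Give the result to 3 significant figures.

1200 s

A dh/dt = −Q_out = −0.0111 √h.
∫ h^(−1/2) dh = −(0.0111/A) ∫ dt, giving 2√h = 2√h₀ − (0.0111/A) t.
t = 2A(√h₀ − √h)/0.0111 = 2·6.61·(√2.26 − √0.243)/0.0111
  = 13.220 × (1.5033 − 0.49295) / 0.0111 = 1203.4 s.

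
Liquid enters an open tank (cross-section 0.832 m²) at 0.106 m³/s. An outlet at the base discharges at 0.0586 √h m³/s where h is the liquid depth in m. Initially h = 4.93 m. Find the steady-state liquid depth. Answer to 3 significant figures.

Mass balance (ρ constant): A dh/dt = Q_in − 0.0586 √h. At steady state dh/dt = 0:
Q_in = 0.0586 √h_ss ⇒ √h_ss = 0.106/0.0586 = 1.8089.
h_ss = 1.8089² = 3.2720 m. (Since h₀ = 4.93 m > h_ss, the level will fall toward this value.)

3.27 m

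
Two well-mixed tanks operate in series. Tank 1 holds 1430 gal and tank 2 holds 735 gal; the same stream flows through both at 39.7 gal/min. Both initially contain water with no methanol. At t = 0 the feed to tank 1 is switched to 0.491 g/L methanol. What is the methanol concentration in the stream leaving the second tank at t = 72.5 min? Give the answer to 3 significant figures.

0.366 g/L

Species balance on tank i: dCᵢ/dt = (Cᵢ₋₁ − Cᵢ)/τᵢ with τᵢ = Vᵢ/Q.
τ₁ = 1430/39.7 = 36.020 min; τ₂ = 735/39.7 = 18.514 min.
Tank 1: C₁ = C_in(1 − e^(−t/τ₁)). Tank 2 (τ₁ ≠ τ₂): C₂ = C_in[1 − (τ₁ e^(−t/τ₁) − τ₂ e^(−t/τ₂))/(τ₁ − τ₂)].
At t = 72.5: e^(−t/τ₁) = 0.13362, e^(−t/τ₂) = 0.019921.
C₂ = 0.491·[1 − (36.020·0.13362 − 18.514·0.019921)/(17.506)] = 0.491·0.74614 = 0.36635 g/L.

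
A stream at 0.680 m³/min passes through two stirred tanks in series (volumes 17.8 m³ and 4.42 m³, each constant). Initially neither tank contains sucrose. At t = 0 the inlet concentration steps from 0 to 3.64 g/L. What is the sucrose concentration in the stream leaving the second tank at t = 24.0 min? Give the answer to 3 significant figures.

Each tank obeys Vᵢ dCᵢ/dt = Q(Cᵢ₋₁ − Cᵢ), so τᵢ = Vᵢ/Q.
τ₁ = 17.8/0.680 = 26.176 min; τ₂ = 4.42/0.680 = 6.5000 min.
Tank 1: C₁ = C_in(1 − e^(−t/τ₁)). Tank 2 (τ₁ ≠ τ₂): C₂ = C_in[1 − (τ₁ e^(−t/τ₁) − τ₂ e^(−t/τ₂))/(τ₁ − τ₂)].
At t = 24.0: e^(−t/τ₁) = 0.39977, e^(−t/τ₂) = 0.024914.
C₂ = 3.64·[1 − (26.176·0.39977 − 6.5000·0.024914)/(19.676)] = 3.64·0.47639 = 1.7341 g/L.

1.73 g/L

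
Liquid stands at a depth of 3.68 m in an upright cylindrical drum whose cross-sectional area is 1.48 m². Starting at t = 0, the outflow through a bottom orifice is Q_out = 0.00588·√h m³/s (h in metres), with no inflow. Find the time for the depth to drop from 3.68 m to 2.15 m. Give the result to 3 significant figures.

A dh/dt = −Q_out = −0.00588 √h.
Separate and integrate: 2(√h − √h₀) = −(0.00588/A) t.
t = 2A(√h₀ − √h)/0.00588 = 2·1.48·(√3.68 − √2.15)/0.00588
  = 2.9600 × (1.9183 − 1.4663) / 0.00588 = 227.56 s.

228 s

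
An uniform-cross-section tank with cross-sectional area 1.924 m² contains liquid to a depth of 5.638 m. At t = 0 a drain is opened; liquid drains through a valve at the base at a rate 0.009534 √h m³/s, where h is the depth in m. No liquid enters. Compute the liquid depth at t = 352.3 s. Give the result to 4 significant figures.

A dh/dt = −Q_out = −0.009534 √h.
∫ h^(−1/2) dh = −(0.009534/A) ∫ dt, giving 2√h = 2√h₀ − (0.009534/A) t.
√h = √5.638 − 0.009534·352.3/(2·1.924) = 2.37445 − 0.872876 = 1.50157.
h = 1.50157² = 2.25472 m.

2.255 m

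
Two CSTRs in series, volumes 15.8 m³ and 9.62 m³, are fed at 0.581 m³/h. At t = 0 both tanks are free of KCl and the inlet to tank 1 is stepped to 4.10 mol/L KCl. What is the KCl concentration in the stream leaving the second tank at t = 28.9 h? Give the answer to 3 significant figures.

1.59 mol/L

Time constants: τᵢ = Vᵢ/Q for each well-mixed tank.
τ₁ = 15.8/0.581 = 27.194 h; τ₂ = 9.62/0.581 = 16.558 h.
Tank 1: C₁ = C_in(1 − e^(−t/τ₁)). Tank 2 (τ₁ ≠ τ₂): C₂ = C_in[1 − (τ₁ e^(−t/τ₁) − τ₂ e^(−t/τ₂))/(τ₁ − τ₂)].
At t = 28.9: e^(−t/τ₁) = 0.34552, e^(−t/τ₂) = 0.17457.
C₂ = 4.10·[1 − (27.194·0.34552 − 16.558·0.17457)/(10.637)] = 4.10·0.38839 = 1.5924 mol/L.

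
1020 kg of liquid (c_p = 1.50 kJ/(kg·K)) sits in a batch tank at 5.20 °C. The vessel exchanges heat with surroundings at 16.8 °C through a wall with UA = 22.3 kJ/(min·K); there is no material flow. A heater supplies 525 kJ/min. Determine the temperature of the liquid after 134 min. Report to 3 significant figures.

Unsteady energy balance on the tank contents: M c_p dT/dt = −UA(T − T_amb) + Q̇.
dT/dt = (T_ss − T)/τ with T_ss = T_amb + Q̇/UA = 16.8 + 525/22.3 = 40.343 °C, τ = M c_p/UA = 1020·1.50/22.3 = 68.610 min.
Integrating: T(t) = T_ss + (T₀ − T_ss) e^(−t/τ).
T(134) = 40.343 + (-35.143)·0.14184 = 35.358 °C.

35.4 °C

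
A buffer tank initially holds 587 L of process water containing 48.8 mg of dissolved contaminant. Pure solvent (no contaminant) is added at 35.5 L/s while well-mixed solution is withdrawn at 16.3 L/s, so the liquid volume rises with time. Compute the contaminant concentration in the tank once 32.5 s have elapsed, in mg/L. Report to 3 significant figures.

0.0218 mg/L

Let m(t) be the amount of contaminant. Volume: V(t) = V₀ + (Q_in − Q_out) t = 587 + 19.200 t; V(32.5) = 1211.0 L.
Species balance (pure solvent in): dm/dt = −Q_out · m/V(t).
dm/m = −Q_out dt/(V₀ + 19.200 t); integrating gives ln(m/m₀) = −(Q_out/(Q_in−Q_out)) ln(V/V₀).
m = m₀ (V₀/V)^(Q_out/(Q_in−Q_out)) = 48.8 × (587/1211.0)^(0.84896) = 26.389 mg.
C = m/V = 26.389/1211.0 = 0.021791 mg/L.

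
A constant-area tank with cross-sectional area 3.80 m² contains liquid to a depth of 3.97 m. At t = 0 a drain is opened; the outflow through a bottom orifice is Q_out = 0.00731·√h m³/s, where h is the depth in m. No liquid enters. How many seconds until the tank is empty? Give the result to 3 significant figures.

2070 s

With no inflow, A dh/dt = −0.00731 √h.
Separate and integrate: 2(√h − √h₀) = −(0.00731/A) t.
Tank is empty when √h = 0: t_empty = 2A√h₀/0.00731.
t_empty = 2·3.80·√3.97/0.00731 = 7.6000·1.9925/0.00731 = 2071.5 s.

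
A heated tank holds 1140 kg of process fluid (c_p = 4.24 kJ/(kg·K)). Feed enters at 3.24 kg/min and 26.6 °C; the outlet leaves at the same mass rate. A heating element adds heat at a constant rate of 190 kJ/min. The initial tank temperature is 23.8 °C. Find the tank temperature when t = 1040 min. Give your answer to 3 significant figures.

39.6 °C

First-law balance (no shaft work): M c_p dT/dt = ṁ c_p (T_in − T) + 190.
τ = M/ṁ = 351.85 min; T_ss = T_in + Q̇/(ṁ c_p) = 26.6 + 190/(3.24·4.24) = 40.431 °C.
This is linear first-order; T(t) = T_ss + (T₀ − T_ss) e^(−t/τ).
T(1040) = 40.431 + (-16.631)·e^(−1040/351.85) = 40.431 + (-16.631)·0.052038 = 39.565 °C.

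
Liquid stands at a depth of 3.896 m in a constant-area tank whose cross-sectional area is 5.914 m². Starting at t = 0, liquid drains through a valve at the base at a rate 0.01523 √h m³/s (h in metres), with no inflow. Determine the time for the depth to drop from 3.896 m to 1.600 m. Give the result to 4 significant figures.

550.6 s

A dh/dt = −Q_out = −0.01523 √h.
Separate and integrate: 2(√h − √h₀) = −(0.01523/A) t.
t = 2A(√h₀ − √h)/0.01523 = 2·5.914·(√3.896 − √1.600)/0.01523
  = 11.8280 × (1.97383 − 1.26491) / 0.01523 = 550.563 s.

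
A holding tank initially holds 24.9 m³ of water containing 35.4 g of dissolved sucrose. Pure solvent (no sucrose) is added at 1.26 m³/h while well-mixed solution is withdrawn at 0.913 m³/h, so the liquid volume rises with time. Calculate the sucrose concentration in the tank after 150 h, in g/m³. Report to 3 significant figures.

Total volume: dV/dt = Q_in − Q_out = 0.34700 m³/h, so V(t) = 24.9 + 0.34700 t and V(150) = 76.950 m³.
Solute balance: dm/dt = 0 − Q_out C = −Q_out m/V(t).
dm/m = −Q_out dt/(V₀ + 0.34700 t); integrating gives ln(m/m₀) = −(Q_out/(Q_in−Q_out)) ln(V/V₀).
m = m₀ (V₀/V)^(Q_out/(Q_in−Q_out)) = 35.4 × (24.9/76.950)^(2.6311) = 1.8186 g.
C = m/V = 1.8186/76.950 = 0.023633 g/m³.

0.0236 g/m³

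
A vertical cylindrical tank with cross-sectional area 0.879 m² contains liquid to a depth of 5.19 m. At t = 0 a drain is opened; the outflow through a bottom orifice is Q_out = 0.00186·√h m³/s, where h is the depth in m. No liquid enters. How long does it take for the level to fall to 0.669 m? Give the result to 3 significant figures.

1380 s

A dh/dt = −Q_out = −0.00186 √h.
This is separable: 2 d(√h)/dt = −0.00186/A, so √h = √h₀ − (0.00186/(2A)) t.
t = 2A(√h₀ − √h)/0.00186 = 2·0.879·(√5.19 − √0.669)/0.00186
  = 1.7580 × (2.2782 − 0.81792) / 0.00186 = 1380.2 s.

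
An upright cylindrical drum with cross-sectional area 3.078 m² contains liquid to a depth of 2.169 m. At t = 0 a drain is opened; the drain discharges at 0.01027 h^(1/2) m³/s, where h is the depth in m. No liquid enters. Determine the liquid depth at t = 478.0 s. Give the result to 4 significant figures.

0.4560 m

A dh/dt = −Q_out = −0.01027 √h.
Separate and integrate: 2(√h − √h₀) = −(0.01027/A) t.
√h = √2.169 − 0.01027·478.0/(2·3.078) = 1.47275 − 0.797443 = 0.675309.
h = 0.675309² = 0.456043 m.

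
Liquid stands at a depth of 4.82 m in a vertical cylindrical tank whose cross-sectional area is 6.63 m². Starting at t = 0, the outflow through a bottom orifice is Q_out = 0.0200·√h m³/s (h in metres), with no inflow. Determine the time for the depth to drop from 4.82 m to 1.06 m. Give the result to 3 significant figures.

773 s

Unsteady balance on liquid volume: A dh/dt = −0.0200 √h.
Separate and integrate: 2(√h − √h₀) = −(0.0200/A) t.
t = 2A(√h₀ − √h)/0.0200 = 2·6.63·(√4.82 − √1.06)/0.0200
  = 13.260 × (2.1954 − 1.0296) / 0.0200 = 772.98 s.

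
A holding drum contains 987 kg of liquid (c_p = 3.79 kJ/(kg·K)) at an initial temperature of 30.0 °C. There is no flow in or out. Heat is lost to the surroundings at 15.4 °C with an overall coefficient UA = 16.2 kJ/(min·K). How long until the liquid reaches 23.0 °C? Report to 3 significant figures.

151 min

M c_p dT/dt = −UA(T − T_amb).
τ = M c_p/UA = 230.91 min; T_ss = T_amb = 15.400 °C.
T(t) = T_ss + (T₀ − T_ss)e^(−t/τ); set T = 23.0:
t = −τ ln[(T − T_ss)/(T₀ − T_ss)] = −230.91 · ln(0.52055) = 150.75 min.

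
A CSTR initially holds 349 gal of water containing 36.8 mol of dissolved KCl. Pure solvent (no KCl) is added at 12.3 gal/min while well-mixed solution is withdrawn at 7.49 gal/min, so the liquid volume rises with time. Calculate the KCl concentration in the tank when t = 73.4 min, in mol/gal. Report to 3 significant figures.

0.0177 mol/gal

Total volume: dV/dt = Q_in − Q_out = 4.8100 gal/min, so V(t) = 349 + 4.8100 t and V(73.4) = 702.05 gal.
Species balance (pure solvent in): dm/dt = −Q_out · m/V(t).
Separate: dm/m = −Q_out dt/V(t) ⇒ ln(m/m₀) = −(Q_out/(Q_in−Q_out)) ln(V/V₀).
m = m₀ (V₀/V)^(Q_out/(Q_in−Q_out)) = 36.8 × (349/702.05)^(1.5572) = 12.393 mol.
C = m/V = 12.393/702.05 = 0.017652 mol/gal.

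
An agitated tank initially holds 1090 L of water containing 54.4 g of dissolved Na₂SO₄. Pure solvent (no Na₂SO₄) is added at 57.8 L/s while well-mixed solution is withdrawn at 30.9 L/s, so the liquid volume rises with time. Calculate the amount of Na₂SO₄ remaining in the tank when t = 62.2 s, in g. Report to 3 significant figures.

Let m(t) be the amount of Na₂SO₄. Volume: V(t) = V₀ + (Q_in − Q_out) t = 1090 + 26.900 t; V(62.2) = 2763.2 L.
No Na₂SO₄ enters, so dm/dt = −Q_out · (m/V).
dm/m = −Q_out dt/(V₀ + 26.900 t); integrating gives ln(m/m₀) = −(Q_out/(Q_in−Q_out)) ln(V/V₀).
m = m₀ (V₀/V)^(Q_out/(Q_in−Q_out)) = 54.4 × (1090/2763.2)^(1.1487) = 18.687 g.

18.7 g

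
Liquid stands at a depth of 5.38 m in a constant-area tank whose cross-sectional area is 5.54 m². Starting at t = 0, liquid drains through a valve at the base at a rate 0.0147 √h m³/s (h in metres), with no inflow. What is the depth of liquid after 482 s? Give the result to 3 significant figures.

With no inflow, A dh/dt = −0.0147 √h.
∫ h^(−1/2) dh = −(0.0147/A) ∫ dt, giving 2√h = 2√h₀ − (0.0147/A) t.
√h = √5.38 − 0.0147·482/(2·5.54) = 2.3195 − 0.63948 = 1.6800.
h = 1.6800² = 2.8224 m.

2.82 m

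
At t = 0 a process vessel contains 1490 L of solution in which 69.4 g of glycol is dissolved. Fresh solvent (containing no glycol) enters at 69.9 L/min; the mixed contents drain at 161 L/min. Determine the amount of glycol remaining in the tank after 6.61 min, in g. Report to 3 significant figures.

Total volume: dV/dt = Q_in − Q_out = -91.100 L/min, so V(t) = 1490 − 91.100 t and V(6.61) = 887.83 L.
No glycol enters, so dm/dt = −Q_out · (m/V).
dm/m = −Q_out dt/(V₀ − 91.100 t); integrating gives ln(m/m₀) = −(Q_out/(Q_in−Q_out)) ln(V/V₀).
m = m₀ (V₀/V)^(Q_out/(Q_in−Q_out)) = 69.4 × (1490/887.83)^(-1.7673) = 27.795 g.

27.8 g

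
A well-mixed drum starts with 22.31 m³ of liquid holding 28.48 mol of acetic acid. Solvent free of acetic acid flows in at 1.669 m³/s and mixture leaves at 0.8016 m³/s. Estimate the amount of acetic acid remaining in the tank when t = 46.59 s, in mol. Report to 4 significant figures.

Total volume: dV/dt = Q_in − Q_out = 0.867400 m³/s, so V(t) = 22.31 + 0.867400 t and V(46.59) = 62.7222 m³.
No acetic acid enters, so dm/dt = −Q_out · (m/V).
Separate: dm/m = −Q_out dt/V(t) ⇒ ln(m/m₀) = −(Q_out/(Q_in−Q_out)) ln(V/V₀).
m = m₀ (V₀/V)^(Q_out/(Q_in−Q_out)) = 28.48 × (22.31/62.7222)^(0.924141) = 10.9565 mol.

10.96 mol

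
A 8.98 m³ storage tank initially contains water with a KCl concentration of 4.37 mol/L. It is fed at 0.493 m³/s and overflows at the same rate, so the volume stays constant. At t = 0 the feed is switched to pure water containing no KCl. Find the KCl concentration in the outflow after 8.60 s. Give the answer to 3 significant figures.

2.73 mol/L

Mass balance on the solute (V constant): V dC/dt = Q(C_in − C).
Time constant τ = V/Q = 8.98/0.493 = 18.215 s.
This is linear first-order; C(t) = C_in + (C₀ − C_in) e^(−t/τ).
C(8.60) = 0 + (4.37 − 0)·e^(−8.60/18.215) = 0 + (4.3700)·0.62367 = 2.7254 mol/L.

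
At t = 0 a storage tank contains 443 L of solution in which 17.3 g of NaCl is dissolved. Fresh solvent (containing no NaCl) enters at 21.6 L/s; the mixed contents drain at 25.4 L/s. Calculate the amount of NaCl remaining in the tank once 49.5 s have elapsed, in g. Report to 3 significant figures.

Total volume: dV/dt = Q_in − Q_out = -3.8000 L/s, so V(t) = 443 − 3.8000 t and V(49.5) = 254.90 L.
No NaCl enters, so dm/dt = −Q_out · (m/V).
Separate: dm/m = −Q_out dt/V(t) ⇒ ln(m/m₀) = −(Q_out/(Q_in−Q_out)) ln(V/V₀).
m = m₀ (V₀/V)^(Q_out/(Q_in−Q_out)) = 17.3 × (443/254.90)^(-6.6842) = 0.43014 g.

0.430 g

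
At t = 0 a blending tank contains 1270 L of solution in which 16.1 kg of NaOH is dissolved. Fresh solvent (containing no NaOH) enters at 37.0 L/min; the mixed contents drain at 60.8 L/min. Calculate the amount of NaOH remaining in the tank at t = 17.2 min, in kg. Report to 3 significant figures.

Let m(t) be the amount of NaOH. Volume: V(t) = V₀ + (Q_in − Q_out) t = 1270 − 23.800 t; V(17.2) = 860.64 L.
Species balance (pure solvent in): dm/dt = −Q_out · m/V(t).
Separate: dm/m = −Q_out dt/V(t) ⇒ ln(m/m₀) = −(Q_out/(Q_in−Q_out)) ln(V/V₀).
m = m₀ (V₀/V)^(Q_out/(Q_in−Q_out)) = 16.1 × (1270/860.64)^(-2.5546) = 5.9585 kg.

5.96 kg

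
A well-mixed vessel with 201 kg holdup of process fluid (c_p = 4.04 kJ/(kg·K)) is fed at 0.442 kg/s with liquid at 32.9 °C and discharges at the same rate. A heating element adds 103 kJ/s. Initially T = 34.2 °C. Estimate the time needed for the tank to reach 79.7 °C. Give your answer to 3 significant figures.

748 s

M c_p dT/dt = ṁ c_p (T_in − T) + Q̇.
τ = M/ṁ = 454.75 s; T_ss = T_in + Q̇/(ṁ c_p) = 90.581 °C.
T(t) = T_ss + (T₀ − T_ss) e^(−t/τ). Set T = 79.7:
e^(−t/τ) = (79.7 − 90.581)/(34.2 − 90.581) = 0.19299
t = −454.75 · ln(0.19299) = 748.11 s.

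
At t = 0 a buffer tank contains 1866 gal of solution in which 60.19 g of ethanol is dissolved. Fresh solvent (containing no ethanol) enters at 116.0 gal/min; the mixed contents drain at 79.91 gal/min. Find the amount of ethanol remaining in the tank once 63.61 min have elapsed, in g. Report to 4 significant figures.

10.19 g

Total volume: dV/dt = Q_in − Q_out = 36.0900 gal/min, so V(t) = 1866 + 36.0900 t and V(63.61) = 4161.68 gal.
Solute balance: dm/dt = 0 − Q_out C = −Q_out m/V(t).
Separate: dm/m = −Q_out dt/V(t) ⇒ ln(m/m₀) = −(Q_out/(Q_in−Q_out)) ln(V/V₀).
m = m₀ (V₀/V)^(Q_out/(Q_in−Q_out)) = 60.19 × (1866/4161.68)^(2.21419) = 10.1905 g.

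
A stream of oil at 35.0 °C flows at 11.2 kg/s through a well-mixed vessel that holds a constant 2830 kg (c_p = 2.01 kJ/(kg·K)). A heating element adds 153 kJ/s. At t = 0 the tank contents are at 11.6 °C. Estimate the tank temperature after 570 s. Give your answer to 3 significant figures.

38.6 °C

First-law balance (no shaft work): M c_p dT/dt = ṁ c_p (T_in − T) + 153.
τ = M/ṁ = 252.68 s; T_ss = T_in + Q̇/(ṁ c_p) = 35.0 + 153/(11.2·2.01) = 41.796 °C.
This is linear first-order; T(t) = T_ss + (T₀ − T_ss) e^(−t/τ).
T(570) = 41.796 + (-30.196)·e^(−570/252.68) = 41.796 + (-30.196)·0.10479 = 38.632 °C.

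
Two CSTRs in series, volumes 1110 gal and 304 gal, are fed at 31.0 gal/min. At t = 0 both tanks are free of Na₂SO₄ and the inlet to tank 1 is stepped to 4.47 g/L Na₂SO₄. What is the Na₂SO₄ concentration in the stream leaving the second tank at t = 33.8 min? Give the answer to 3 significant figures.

2.13 g/L

Time constants: τᵢ = Vᵢ/Q for each well-mixed tank.
τ₁ = 1110/31.0 = 35.806 min; τ₂ = 304/31.0 = 9.8065 min.
Tank 1: C₁ = C_in(1 − e^(−t/τ₁)). Tank 2 (τ₁ ≠ τ₂): C₂ = C_in[1 − (τ₁ e^(−t/τ₁) − τ₂ e^(−t/τ₂))/(τ₁ − τ₂)].
At t = 33.8: e^(−t/τ₁) = 0.38908, e^(−t/τ₂) = 0.031850.
C₂ = 4.47·[1 − (35.806·0.38908 − 9.8065·0.031850)/(26.000)] = 4.47·0.47618 = 2.1285 g/L.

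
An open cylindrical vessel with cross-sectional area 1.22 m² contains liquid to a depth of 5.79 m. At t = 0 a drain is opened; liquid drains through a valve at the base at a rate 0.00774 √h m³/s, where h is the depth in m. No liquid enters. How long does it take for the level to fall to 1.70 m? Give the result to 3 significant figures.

348 s

Accumulation of liquid (constant cross-section A): A dh/dt = −0.00774 √h.
∫ h^(−1/2) dh = −(0.00774/A) ∫ dt, giving 2√h = 2√h₀ − (0.00774/A) t.
t = 2A(√h₀ − √h)/0.00774 = 2·1.22·(√5.79 − √1.70)/0.00774
  = 2.4400 × (2.4062 − 1.3038) / 0.00774 = 347.53 s.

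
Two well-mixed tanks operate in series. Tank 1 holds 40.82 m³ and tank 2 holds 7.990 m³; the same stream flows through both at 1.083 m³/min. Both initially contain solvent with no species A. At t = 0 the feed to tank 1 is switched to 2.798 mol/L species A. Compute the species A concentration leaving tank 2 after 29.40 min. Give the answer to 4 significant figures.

Time constants: τᵢ = Vᵢ/Q for each well-mixed tank.
τ₁ = 40.82/1.083 = 37.6916 min; τ₂ = 7.990/1.083 = 7.37765 min.
Tank 1: C₁ = C_in(1 − e^(−t/τ₁)). Tank 2 (τ₁ ≠ τ₂): C₂ = C_in[1 − (τ₁ e^(−t/τ₁) − τ₂ e^(−t/τ₂))/(τ₁ − τ₂)].
At t = 29.40: e^(−t/τ₁) = 0.458399, e^(−t/τ₂) = 0.0185923.
C₂ = 2.798·[1 − (37.6916·0.458399 − 7.37765·0.0185923)/(30.3139)] = 2.798·0.434563 = 1.21591 mol/L.

1.216 mol/L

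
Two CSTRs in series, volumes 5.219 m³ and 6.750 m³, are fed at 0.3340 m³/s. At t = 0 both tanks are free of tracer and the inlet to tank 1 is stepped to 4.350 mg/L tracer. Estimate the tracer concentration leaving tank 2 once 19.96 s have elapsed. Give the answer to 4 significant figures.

1.341 mg/L

Time constants: τᵢ = Vᵢ/Q for each well-mixed tank.
τ₁ = 5.219/0.3340 = 15.6257 s; τ₂ = 6.750/0.3340 = 20.2096 s.
Solving the cascade with C₁(0)=C₂(0)=0 gives C₂(t) = C_in[1 − (τ₁ e^(−t/τ₁) − τ₂ e^(−t/τ₂))/(τ₁ − τ₂)].
At t = 19.96: e^(−t/τ₁) = 0.278767, e^(−t/τ₂) = 0.372451.
C₂ = 4.350·[1 − (15.6257·0.278767 − 20.2096·0.372451)/(-4.58383)] = 4.350·0.308192 = 1.34064 mg/L.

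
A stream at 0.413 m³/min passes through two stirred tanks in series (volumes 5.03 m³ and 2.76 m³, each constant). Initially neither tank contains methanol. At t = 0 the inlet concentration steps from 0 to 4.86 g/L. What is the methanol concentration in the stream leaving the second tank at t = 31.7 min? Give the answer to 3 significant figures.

Each tank obeys Vᵢ dCᵢ/dt = Q(Cᵢ₋₁ − Cᵢ), so τᵢ = Vᵢ/Q.
τ₁ = 5.03/0.413 = 12.179 min; τ₂ = 2.76/0.413 = 6.6828 min.
Tank 1: C₁ = C_in(1 − e^(−t/τ₁)). Tank 2 (τ₁ ≠ τ₂): C₂ = C_in[1 − (τ₁ e^(−t/τ₁) − τ₂ e^(−t/τ₂))/(τ₁ − τ₂)].
At t = 31.7: e^(−t/τ₁) = 0.074066, e^(−t/τ₂) = 0.0087080.
C₂ = 4.86·[1 − (12.179·0.074066 − 6.6828·0.0087080)/(5.4964)] = 4.86·0.84647 = 4.1138 g/L.

4.11 g/L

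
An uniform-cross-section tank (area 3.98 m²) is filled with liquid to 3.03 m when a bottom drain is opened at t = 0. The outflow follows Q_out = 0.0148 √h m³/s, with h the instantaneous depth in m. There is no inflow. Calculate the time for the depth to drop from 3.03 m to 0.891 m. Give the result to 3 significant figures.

With no inflow, A dh/dt = −0.0148 √h.
This is separable: 2 d(√h)/dt = −0.0148/A, so √h = √h₀ − (0.0148/(2A)) t.
t = 2A(√h₀ − √h)/0.0148 = 2·3.98·(√3.03 − √0.891)/0.0148
  = 7.9600 × (1.7407 − 0.94393) / 0.0148 = 428.53 s.

429 s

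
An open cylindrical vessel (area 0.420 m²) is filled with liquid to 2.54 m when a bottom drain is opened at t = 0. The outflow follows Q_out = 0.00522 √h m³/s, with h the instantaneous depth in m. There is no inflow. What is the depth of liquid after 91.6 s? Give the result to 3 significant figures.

Mass balance (ρ constant): A dh/dt = −0.00522 √h.
Separate and integrate: 2(√h − √h₀) = −(0.00522/A) t.
√h = √2.54 − 0.00522·91.6/(2·0.420) = 1.5937 − 0.56923 = 1.0245.
h = 1.0245² = 1.0496 m.

1.05 m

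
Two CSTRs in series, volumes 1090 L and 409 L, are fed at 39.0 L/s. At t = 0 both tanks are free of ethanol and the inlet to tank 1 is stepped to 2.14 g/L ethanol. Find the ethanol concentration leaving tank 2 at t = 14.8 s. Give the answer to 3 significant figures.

Time constants: τᵢ = Vᵢ/Q for each well-mixed tank.
τ₁ = 1090/39.0 = 27.949 s; τ₂ = 409/39.0 = 10.487 s.
Solving the cascade with C₁(0)=C₂(0)=0 gives C₂(t) = C_in[1 − (τ₁ e^(−t/τ₁) − τ₂ e^(−t/τ₂))/(τ₁ − τ₂)].
At t = 14.8: e^(−t/τ₁) = 0.58888, e^(−t/τ₂) = 0.24384.
C₂ = 2.14·[1 − (27.949·0.58888 − 10.487·0.24384)/(17.462)] = 2.14·0.20390 = 0.43635 g/L.

0.436 g/L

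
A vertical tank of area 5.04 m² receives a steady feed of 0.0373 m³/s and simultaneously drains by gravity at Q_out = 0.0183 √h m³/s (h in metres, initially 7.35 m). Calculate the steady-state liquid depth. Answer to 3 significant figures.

4.15 m

A dh/dt = Q_in − 0.0183 √h. Steady state requires inflow = outflow:
Q_in = 0.0183 √h_ss ⇒ √h_ss = 0.0373/0.0183 = 2.0383.
h_ss = 2.0383² = 4.1545 m. (Since h₀ = 7.35 m > h_ss, the level will fall toward this value.)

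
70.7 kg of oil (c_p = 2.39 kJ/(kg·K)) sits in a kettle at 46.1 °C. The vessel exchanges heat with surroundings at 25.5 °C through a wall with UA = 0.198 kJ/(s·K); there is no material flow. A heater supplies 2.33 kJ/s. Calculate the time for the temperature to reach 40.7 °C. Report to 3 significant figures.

807 s

M c_p dT/dt = −UA(T − T_amb) + Q̇.
τ = M c_p/UA = 853.40 s; T_ss = T_amb + Q̇/UA = 25.5 + 2.33/0.198 = 37.268 °C.
T(t) = T_ss + (T₀ − T_ss)e^(−t/τ); set T = 40.7:
t = −τ ln[(T − T_ss)/(T₀ − T_ss)] = −853.40 · ln(0.38861) = 806.62 s.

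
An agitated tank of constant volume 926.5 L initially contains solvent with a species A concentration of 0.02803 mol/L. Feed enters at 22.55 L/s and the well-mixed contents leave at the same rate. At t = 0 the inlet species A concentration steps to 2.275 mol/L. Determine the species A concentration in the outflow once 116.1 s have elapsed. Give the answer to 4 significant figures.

Accumulation = in − out for the solute gives V dC/dt = Q(C_in − C).
Time constant τ = V/Q = 926.5/22.55 = 41.0865 s.
Solution: C(t) = C_in + (C₀ − C_in) e^(−t/τ).
C(116.1) = 2.275 + (0.02803 − 2.275)·e^(−116.1/41.0865) = 2.275 + (-2.24697)·0.0592643 = 2.14183 mol/L.

2.142 mol/L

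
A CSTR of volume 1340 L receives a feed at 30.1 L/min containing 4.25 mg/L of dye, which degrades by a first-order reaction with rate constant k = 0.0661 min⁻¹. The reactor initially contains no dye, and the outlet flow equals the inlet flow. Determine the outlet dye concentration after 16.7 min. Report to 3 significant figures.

0.832 mg/L

Accumulation = in − out − consumed: V dC/dt = Q C_in − Q C − k V C.
This is linear with rate a = Q/V + k = 0.088563 min⁻¹.
C_ss = Q C_in/(Q + kV) = 1.0780 mg/L; C(t) = C_ss + (C₀ − C_ss) e^(−a t).
C(16.7) = 1.0780 + (-1.0780)·e^(−0.088563·16.7) = 1.0780 + (-1.0780)·0.22787 = 0.83232 mg/L.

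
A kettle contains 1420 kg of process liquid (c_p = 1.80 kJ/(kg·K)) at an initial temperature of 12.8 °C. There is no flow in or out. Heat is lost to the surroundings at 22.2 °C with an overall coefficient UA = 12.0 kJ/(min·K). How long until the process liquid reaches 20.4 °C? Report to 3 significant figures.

M c_p dT/dt = −UA(T − T_amb).
τ = M c_p/UA = 213.00 min; T_ss = T_amb = 22.200 °C.
T(t) = T_ss + (T₀ − T_ss)e^(−t/τ); set T = 20.4:
t = −τ ln[(T − T_ss)/(T₀ − T_ss)] = −213.00 · ln(0.19149) = 352.07 min.

352 min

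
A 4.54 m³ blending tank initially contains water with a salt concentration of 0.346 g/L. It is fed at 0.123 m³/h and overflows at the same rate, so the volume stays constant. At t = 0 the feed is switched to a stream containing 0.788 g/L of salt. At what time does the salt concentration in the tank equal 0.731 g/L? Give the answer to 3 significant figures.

75.6 h

Species balance: V dC/dt = Q(C_in − C) ⇒ τ = V/Q = 36.911 h.
C(t) = C_in + (C₀ − C_in) e^(−t/τ). Set C = 0.731 and solve for t:
e^(−t/τ) = (C − C_in)/(C₀ − C_in) = (0.731 − 0.788)/(0.346 − 0.788) = 0.12896
t = −τ ln(…) = 36.911 × 2.0483 = 75.602 h.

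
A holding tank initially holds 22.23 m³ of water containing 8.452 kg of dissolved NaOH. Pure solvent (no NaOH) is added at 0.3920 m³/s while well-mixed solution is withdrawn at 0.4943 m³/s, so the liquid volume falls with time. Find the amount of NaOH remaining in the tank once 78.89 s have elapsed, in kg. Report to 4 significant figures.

0.9560 kg

Total volume: dV/dt = Q_in − Q_out = -0.102300 m³/s, so V(t) = 22.23 − 0.102300 t and V(78.89) = 14.1596 m³.
Species balance (pure solvent in): dm/dt = −Q_out · m/V(t).
Separate: dm/m = −Q_out dt/V(t) ⇒ ln(m/m₀) = −(Q_out/(Q_in−Q_out)) ln(V/V₀).
m = m₀ (V₀/V)^(Q_out/(Q_in−Q_out)) = 8.452 × (22.23/14.1596)^(-4.83187) = 0.955973 kg.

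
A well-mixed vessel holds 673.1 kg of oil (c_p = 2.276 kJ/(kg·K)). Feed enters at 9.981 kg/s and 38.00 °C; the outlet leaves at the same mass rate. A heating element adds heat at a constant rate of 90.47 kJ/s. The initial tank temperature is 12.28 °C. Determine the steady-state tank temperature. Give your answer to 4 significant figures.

M c_p dT/dt = ṁ c_p (T_in − T) + Q̇.
At steady state dT/dt = 0 ⇒ T_ss = T_in + Q̇/(ṁ c_p) = 38.00 + 90.47/(9.981·2.276) = 41.9825 °C.

41.98 °C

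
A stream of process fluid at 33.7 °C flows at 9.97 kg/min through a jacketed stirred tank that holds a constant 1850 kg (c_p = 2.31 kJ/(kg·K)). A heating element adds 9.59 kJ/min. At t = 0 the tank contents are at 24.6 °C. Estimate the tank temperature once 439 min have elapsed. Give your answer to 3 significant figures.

M c_p dT/dt = ṁ c_p (T_in − T) + Q̇.
Rearrange: dT/dt = (T_ss − T)/τ with τ = M/ṁ = 185.56 min and T_ss = T_in + Q̇/(ṁ c_p) = 34.116 °C.
This is linear first-order; T(t) = T_ss + (T₀ − T_ss) e^(−t/τ).
T(439) = 34.116 + (-9.5164)·e^(−439/185.56) = 34.116 + (-9.5164)·0.093869 = 33.223 °C.

33.2 °C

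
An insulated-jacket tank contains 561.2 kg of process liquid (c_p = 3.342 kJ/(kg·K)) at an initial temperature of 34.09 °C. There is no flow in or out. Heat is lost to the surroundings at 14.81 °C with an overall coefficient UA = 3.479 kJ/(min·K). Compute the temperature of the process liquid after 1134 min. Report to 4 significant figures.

M c_p dT/dt = −UA(T − T_amb).
dT/dt = (T_ss − T)/τ with T_ss = T_amb = 14.8100 °C, τ = M c_p/UA = 561.2·3.342/3.479 = 539.100 min.
T approaches T_ss exponentially: T(t) = T_ss + (T₀ − T_ss) e^(−t/τ).
T(1134) = 14.8100 + (19.2800)·0.122028 = 17.1627 °C.

17.16 °C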